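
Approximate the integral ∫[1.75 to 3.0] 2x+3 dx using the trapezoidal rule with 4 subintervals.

f(x) = 2x+3
a = 1.75, b = 3.0, n = 4
h = (b - a)/n = 0.312500

Trapezoidal rule: (h/2)[f(x₀) + 2f(x₁) + 2f(x₂) + ... + f(xₙ)]

x_0 = 1.7500, f(x_0) = 6.500000, coefficient = 1
x_1 = 2.0625, f(x_1) = 7.125000, coefficient = 2
x_2 = 2.3750, f(x_2) = 7.750000, coefficient = 2
x_3 = 2.6875, f(x_3) = 8.375000, coefficient = 2
x_4 = 3.0000, f(x_4) = 9.000000, coefficient = 1

I ≈ (0.312500/2) × 62.000000 = 9.687500
Exact value: 9.687500
Error: 0.000000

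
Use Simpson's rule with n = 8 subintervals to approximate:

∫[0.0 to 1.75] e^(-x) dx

f(x) = e^(-x)
a = 0.0, b = 1.75, n = 8
h = (b - a)/n = 0.218750

Simpson's rule: (h/3)[f(x₀) + 4f(x₁) + 2f(x₂) + ... + f(xₙ)]

x_0 = 0.0000, f(x_0) = 1.000000, coefficient = 1
x_1 = 0.2188, f(x_1) = 0.803523, coefficient = 4
x_2 = 0.4375, f(x_2) = 0.645649, coefficient = 2
x_3 = 0.6562, f(x_3) = 0.518793, coefficient = 4
x_4 = 0.8750, f(x_4) = 0.416862, coefficient = 2
x_5 = 1.0938, f(x_5) = 0.334958, coefficient = 4
x_6 = 1.3125, f(x_6) = 0.269146, coefficient = 2
x_7 = 1.5312, f(x_7) = 0.216265, coefficient = 4
x_8 = 1.7500, f(x_8) = 0.173774, coefficient = 1

I ≈ (0.218750/3) × 11.331244 = 0.826237
Exact value: 0.826226
Error: 0.000010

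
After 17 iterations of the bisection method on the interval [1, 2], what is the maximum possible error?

Bisection error bound: |error| ≤ (b-a)/2^n
|error| ≤ (2 - 1)/2^17 = 1/2^17
|error| ≤ 0.0000076294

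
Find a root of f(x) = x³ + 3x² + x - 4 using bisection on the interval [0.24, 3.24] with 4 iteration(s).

f(x) = x³ + 3x² + x - 4
Initial interval: [0.24, 3.24]

Iteration 1:
  c_1 = (0.240000 + 3.240000)/2 = 1.740000
  f(c_1) = f(1.740000) = 12.090824
  f(a) × f(c) < 0, new interval: [0.240000, 1.740000]
Iteration 2:
  c_2 = (0.240000 + 1.740000)/2 = 0.990000
  f(c_2) = f(0.990000) = 0.900599
  f(a) × f(c) < 0, new interval: [0.240000, 0.990000]
Iteration 3:
  c_3 = (0.240000 + 0.990000)/2 = 0.615000
  f(c_3) = f(0.615000) = -2.017717
  f(a) × f(c) ≥ 0, new interval: [0.615000, 0.990000]
Iteration 4:
  c_4 = (0.615000 + 0.990000)/2 = 0.802500
  f(c_4) = f(0.802500) = -0.748666
  f(a) × f(c) ≥ 0, new interval: [0.802500, 0.990000]

After 4 iteration(s), the approximation is c_4 = 0.802500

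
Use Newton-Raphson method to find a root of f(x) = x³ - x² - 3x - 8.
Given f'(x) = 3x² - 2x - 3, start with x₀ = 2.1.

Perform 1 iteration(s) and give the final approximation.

f(x) = x³ - x² - 3x - 8
f'(x) = 3x² - 2x - 3
x₀ = 2.1

Newton-Raphson formula: x_{n+1} = x_n - f(x_n)/f'(x_n)

Iteration 1:
  f(2.100000) = -9.449000
  f'(2.100000) = 6.030000
  x_1 = 2.100000 - (-9.449000)/6.030000 = 3.666998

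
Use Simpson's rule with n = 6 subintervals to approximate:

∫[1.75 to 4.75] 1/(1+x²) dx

f(x) = 1/(1+x²)
a = 1.75, b = 4.75, n = 6
h = (b - a)/n = 0.500000

Simpson's rule: (h/3)[f(x₀) + 4f(x₁) + 2f(x₂) + ... + f(xₙ)]

x_0 = 1.7500, f(x_0) = 0.246154, coefficient = 1
x_1 = 2.2500, f(x_1) = 0.164948, coefficient = 4
x_2 = 2.7500, f(x_2) = 0.116788, coefficient = 2
x_3 = 3.2500, f(x_3) = 0.086486, coefficient = 4
x_4 = 3.7500, f(x_4) = 0.066390, coefficient = 2
x_5 = 4.2500, f(x_5) = 0.052459, coefficient = 4
x_6 = 4.7500, f(x_6) = 0.042440, coefficient = 1

I ≈ (0.500000/3) × 1.870527 = 0.311754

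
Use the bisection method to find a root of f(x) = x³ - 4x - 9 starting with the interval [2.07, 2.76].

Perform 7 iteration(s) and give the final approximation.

f(x) = x³ - 4x - 9
Initial interval: [2.07, 2.76]

Iteration 1:
  c_1 = (2.070000 + 2.760000)/2 = 2.415000
  f(c_1) = f(2.415000) = -4.575177
  f(a) × f(c) ≥ 0, new interval: [2.415000, 2.760000]
Iteration 2:
  c_2 = (2.415000 + 2.760000)/2 = 2.587500
  f(c_2) = f(2.587500) = -2.026283
  f(a) × f(c) ≥ 0, new interval: [2.587500, 2.760000]
Iteration 3:
  c_3 = (2.587500 + 2.760000)/2 = 2.673750
  f(c_3) = f(2.673750) = -0.580524
  f(a) × f(c) ≥ 0, new interval: [2.673750, 2.760000]
Iteration 4:
  c_4 = (2.673750 + 2.760000)/2 = 2.716875
  f(c_4) = f(2.716875) = 0.186868
  f(a) × f(c) < 0, new interval: [2.673750, 2.716875]
Iteration 5:
  c_5 = (2.673750 + 2.716875)/2 = 2.695312
  f(c_5) = f(2.695312) = -0.200588
  f(a) × f(c) ≥ 0, new interval: [2.695312, 2.716875]
Iteration 6:
  c_6 = (2.695312 + 2.716875)/2 = 2.706094
  f(c_6) = f(2.706094) = -0.007804
  f(a) × f(c) ≥ 0, new interval: [2.706094, 2.716875]
Iteration 7:
  c_7 = (2.706094 + 2.716875)/2 = 2.711484
  f(c_7) = f(2.711484) = 0.089296
  f(a) × f(c) < 0, new interval: [2.706094, 2.711484]

After 7 iteration(s), the approximation is c_7 = 2.711484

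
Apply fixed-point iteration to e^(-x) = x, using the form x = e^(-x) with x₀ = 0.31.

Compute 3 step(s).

Equation: e^(-x) = x
Fixed-point form: x = e^(-x)
x₀ = 0.31

x_1 = g(0.310000) = 0.733447
x_2 = g(0.733447) = 0.480251
x_3 = g(0.480251) = 0.618628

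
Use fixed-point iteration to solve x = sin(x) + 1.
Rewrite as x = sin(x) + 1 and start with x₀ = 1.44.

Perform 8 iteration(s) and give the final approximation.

Equation: x = sin(x) + 1
Fixed-point form: x = sin(x) + 1
x₀ = 1.44

x_1 = g(1.440000) = 1.991458
x_2 = g(1.991458) = 1.912819
x_3 = g(1.912819) = 1.942078
x_4 = g(1.942078) = 1.931863
x_5 = g(1.931863) = 1.935521
x_6 = g(1.935521) = 1.934222
x_7 = g(1.934222) = 1.934684
x_8 = g(1.934684) = 1.934520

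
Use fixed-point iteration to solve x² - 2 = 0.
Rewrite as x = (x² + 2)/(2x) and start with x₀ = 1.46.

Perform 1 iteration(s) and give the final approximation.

Equation: x² - 2 = 0
Fixed-point form: x = (x² + 2)/(2x)
x₀ = 1.46

x_1 = g(1.460000) = 1.414932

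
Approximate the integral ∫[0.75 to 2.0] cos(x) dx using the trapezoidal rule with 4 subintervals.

f(x) = cos(x)
a = 0.75, b = 2.0, n = 4
h = (b - a)/n = 0.312500

Trapezoidal rule: (h/2)[f(x₀) + 2f(x₁) + 2f(x₂) + ... + f(xₙ)]

x_0 = 0.7500, f(x_0) = 0.731689, coefficient = 1
x_1 = 1.0625, f(x_1) = 0.486690, coefficient = 2
x_2 = 1.3750, f(x_2) = 0.194548, coefficient = 2
x_3 = 1.6875, f(x_3) = -0.116439, coefficient = 2
x_4 = 2.0000, f(x_4) = -0.416147, coefficient = 1

I ≈ (0.312500/2) × 1.445139 = 0.225803
Exact value: 0.227659
Error: 0.001856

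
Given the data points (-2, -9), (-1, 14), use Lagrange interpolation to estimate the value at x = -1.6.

Lagrange interpolation formula:
P(x) = Σ yᵢ × Lᵢ(x)
where Lᵢ(x) = Π_{j≠i} (x - xⱼ)/(xᵢ - xⱼ)

L_0(-1.6) = (-1.6 - (-1))/(-2 - (-1)) = 0.600000
L_1(-1.6) = (-1.6 - (-2))/(-1 - (-2)) = 0.400000

P(-1.6) = (-9)×L_0(-1.6) + 14×L_1(-1.6)
P(-1.6) = 0.200000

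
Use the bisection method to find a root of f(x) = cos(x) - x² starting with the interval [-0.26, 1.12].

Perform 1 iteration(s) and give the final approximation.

f(x) = cos(x) - x²
Initial interval: [-0.26, 1.12]

Iteration 1:
  c_1 = (-0.260000 + 1.120000)/2 = 0.430000
  f(c_1) = f(0.430000) = 0.724066
  f(a) × f(c) ≥ 0, new interval: [0.430000, 1.120000]

After 1 iteration(s), the approximation is c_1 = 0.430000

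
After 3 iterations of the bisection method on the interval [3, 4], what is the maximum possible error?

Bisection error bound: |error| ≤ (b-a)/2^n
|error| ≤ (4 - 3)/2^3 = 1/2^3
|error| ≤ 0.1250000000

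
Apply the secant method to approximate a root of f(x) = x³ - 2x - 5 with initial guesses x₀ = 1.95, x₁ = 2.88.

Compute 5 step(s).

f(x) = x³ - 2x - 5
x₀ = 1.95, x₁ = 2.88

Secant formula: x_{n+1} = x_n - f(x_n)(x_n - x_{n-1})/(f(x_n) - f(x_{n-1}))

Iteration 1:
  f(1.950000) = -1.485125
  f(2.880000) = 13.127872
  x_2 = 2.880000 - 13.127872×(2.880000 - 1.950000)/(13.127872 - (-1.485125))
       = 2.044516
Iteration 2:
  f(2.880000) = 13.127872
  f(2.044516) = -0.542859
  x_3 = 2.044516 - (-0.542859)×(2.044516 - 2.880000)/(-0.542859 - 13.127872)
       = 2.077693
Iteration 3:
  f(2.044516) = -0.542859
  f(2.077693) = -0.186384
  x_4 = 2.077693 - (-0.186384)×(2.077693 - 2.044516)/(-0.186384 - (-0.542859))
       = 2.095040
Iteration 4:
  f(2.077693) = -0.186384
  f(2.095040) = 0.005449
  x_5 = 2.095040 - 0.005449×(2.095040 - 2.077693)/(0.005449 - (-0.186384))
       = 2.094547
Iteration 5:
  f(2.095040) = 0.005449
  f(2.094547) = -0.000052
  x_6 = 2.094547 - (-0.000052)×(2.094547 - 2.095040)/(-0.000052 - 0.005449)
       = 2.094551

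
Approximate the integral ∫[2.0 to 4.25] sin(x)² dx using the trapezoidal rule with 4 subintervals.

f(x) = sin(x)²
a = 2.0, b = 4.25, n = 4
h = (b - a)/n = 0.562500

Trapezoidal rule: (h/2)[f(x₀) + 2f(x₁) + 2f(x₂) + ... + f(xₙ)]

x_0 = 2.0000, f(x_0) = 0.826822, coefficient = 1
x_1 = 2.5625, f(x_1) = 0.299499, coefficient = 2
x_2 = 3.1250, f(x_2) = 0.000275, coefficient = 2
x_3 = 3.6875, f(x_3) = 0.269562, coefficient = 2
x_4 = 4.2500, f(x_4) = 0.801006, coefficient = 1

I ≈ (0.562500/2) × 2.766500 = 0.778078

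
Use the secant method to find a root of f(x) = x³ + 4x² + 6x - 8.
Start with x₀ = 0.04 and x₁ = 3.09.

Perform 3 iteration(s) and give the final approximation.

f(x) = x³ + 4x² + 6x - 8
x₀ = 0.04, x₁ = 3.09

Secant formula: x_{n+1} = x_n - f(x_n)(x_n - x_{n-1})/(f(x_n) - f(x_{n-1}))

Iteration 1:
  f(0.040000) = -7.753536
  f(3.090000) = 78.236029
  x_2 = 3.090000 - 78.236029×(3.090000 - 0.040000)/(78.236029 - (-7.753536))
       = 0.315013
Iteration 2:
  f(3.090000) = 78.236029
  f(0.315013) = -5.681726
  x_3 = 0.315013 - (-5.681726)×(0.315013 - 3.090000)/(-5.681726 - 78.236029)
       = 0.502896
Iteration 3:
  f(0.315013) = -5.681726
  f(0.502896) = -3.843818
  x_4 = 0.502896 - (-3.843818)×(0.502896 - 0.315013)/(-3.843818 - (-5.681726))
       = 0.895837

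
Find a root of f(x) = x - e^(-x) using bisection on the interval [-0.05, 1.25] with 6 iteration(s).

f(x) = x - e^(-x)
Initial interval: [-0.05, 1.25]

Iteration 1:
  c_1 = (-0.050000 + 1.250000)/2 = 0.600000
  f(c_1) = f(0.600000) = 0.051188
  f(a) × f(c) < 0, new interval: [-0.050000, 0.600000]
Iteration 2:
  c_2 = (-0.050000 + 0.600000)/2 = 0.275000
  f(c_2) = f(0.275000) = -0.484572
  f(a) × f(c) ≥ 0, new interval: [0.275000, 0.600000]
Iteration 3:
  c_3 = (0.275000 + 0.600000)/2 = 0.437500
  f(c_3) = f(0.437500) = -0.208149
  f(a) × f(c) ≥ 0, new interval: [0.437500, 0.600000]
Iteration 4:
  c_4 = (0.437500 + 0.600000)/2 = 0.518750
  f(c_4) = f(0.518750) = -0.076514
  f(a) × f(c) ≥ 0, new interval: [0.518750, 0.600000]
Iteration 5:
  c_5 = (0.518750 + 0.600000)/2 = 0.559375
  f(c_5) = f(0.559375) = -0.012191
  f(a) × f(c) ≥ 0, new interval: [0.559375, 0.600000]
Iteration 6:
  c_6 = (0.559375 + 0.600000)/2 = 0.579687
  f(c_6) = f(0.579687) = 0.019614
  f(a) × f(c) < 0, new interval: [0.559375, 0.579687]

After 6 iteration(s), the approximation is c_6 = 0.579687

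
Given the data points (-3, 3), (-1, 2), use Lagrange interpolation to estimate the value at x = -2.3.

Lagrange interpolation formula:
P(x) = Σ yᵢ × Lᵢ(x)
where Lᵢ(x) = Π_{j≠i} (x - xⱼ)/(xᵢ - xⱼ)

L_0(-2.3) = (-2.3 - (-1))/(-3 - (-1)) = 0.650000
L_1(-2.3) = (-2.3 - (-3))/(-1 - (-3)) = 0.350000

P(-2.3) = 3×L_0(-2.3) + 2×L_1(-2.3)
P(-2.3) = 2.650000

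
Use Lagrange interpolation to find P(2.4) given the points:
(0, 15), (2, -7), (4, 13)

Lagrange interpolation formula:
P(x) = Σ yᵢ × Lᵢ(x)
where Lᵢ(x) = Π_{j≠i} (x - xⱼ)/(xᵢ - xⱼ)

L_0(2.4) = (2.4 - 2)/(0 - 2) × (2.4 - 4)/(0 - 4) = -0.080000
L_1(2.4) = (2.4 - 0)/(2 - 0) × (2.4 - 4)/(2 - 4) = 0.960000
L_2(2.4) = (2.4 - 0)/(4 - 0) × (2.4 - 2)/(4 - 2) = 0.120000

P(2.4) = 15×L_0(2.4) + (-7)×L_1(2.4) + 13×L_2(2.4)
P(2.4) = -6.360000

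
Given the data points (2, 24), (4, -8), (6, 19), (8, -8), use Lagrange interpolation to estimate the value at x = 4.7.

Lagrange interpolation formula:
P(x) = Σ yᵢ × Lᵢ(x)
where Lᵢ(x) = Π_{j≠i} (x - xⱼ)/(xᵢ - xⱼ)

L_0(4.7) = (4.7 - 4)/(2 - 4) × (4.7 - 6)/(2 - 6) × (4.7 - 8)/(2 - 8) = -0.062563
L_1(4.7) = (4.7 - 2)/(4 - 2) × (4.7 - 6)/(4 - 6) × (4.7 - 8)/(4 - 8) = 0.723937
L_2(4.7) = (4.7 - 2)/(6 - 2) × (4.7 - 4)/(6 - 4) × (4.7 - 8)/(6 - 8) = 0.389813
L_3(4.7) = (4.7 - 2)/(8 - 2) × (4.7 - 4)/(8 - 4) × (4.7 - 6)/(8 - 6) = -0.051188

P(4.7) = 24×L_0(4.7) + (-8)×L_1(4.7) + 19×L_2(4.7) + (-8)×L_3(4.7)
P(4.7) = 0.522938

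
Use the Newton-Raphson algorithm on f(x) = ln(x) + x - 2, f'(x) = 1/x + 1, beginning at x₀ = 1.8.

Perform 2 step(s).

f(x) = ln(x) + x - 2
f'(x) = 1/x + 1
x₀ = 1.8

Newton-Raphson formula: x_{n+1} = x_n - f(x_n)/f'(x_n)

Iteration 1:
  f(1.800000) = 0.387787
  f'(1.800000) = 1.555556
  x_1 = 1.800000 - 0.387787/1.555556 = 1.550709
Iteration 2:
  f(1.550709) = -0.010579
  f'(1.550709) = 1.644866
  x_2 = 1.550709 - (-0.010579)/1.644866 = 1.557140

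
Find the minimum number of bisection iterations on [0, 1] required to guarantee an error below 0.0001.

We need (b-a)/2^n ≤ 0.0001
(1 - 0)/2^n ≤ 0.0001
1/2^n ≤ 0.0001
2^n ≥ 10000
n ≥ log₂(10000) = 13.29
n ≥ 14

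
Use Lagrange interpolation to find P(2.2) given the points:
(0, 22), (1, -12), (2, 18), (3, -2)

Lagrange interpolation formula:
P(x) = Σ yᵢ × Lᵢ(x)
where Lᵢ(x) = Π_{j≠i} (x - xⱼ)/(xᵢ - xⱼ)

L_0(2.2) = (2.2 - 1)/(0 - 1) × (2.2 - 2)/(0 - 2) × (2.2 - 3)/(0 - 3) = 0.032000
L_1(2.2) = (2.2 - 0)/(1 - 0) × (2.2 - 2)/(1 - 2) × (2.2 - 3)/(1 - 3) = -0.176000
L_2(2.2) = (2.2 - 0)/(2 - 0) × (2.2 - 1)/(2 - 1) × (2.2 - 3)/(2 - 3) = 1.056000
L_3(2.2) = (2.2 - 0)/(3 - 0) × (2.2 - 1)/(3 - 1) × (2.2 - 2)/(3 - 2) = 0.088000

P(2.2) = 22×L_0(2.2) + (-12)×L_1(2.2) + 18×L_2(2.2) + (-2)×L_3(2.2)
P(2.2) = 21.648000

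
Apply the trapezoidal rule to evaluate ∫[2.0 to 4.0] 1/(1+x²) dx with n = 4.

f(x) = 1/(1+x²)
a = 2.0, b = 4.0, n = 4
h = (b - a)/n = 0.500000

Trapezoidal rule: (h/2)[f(x₀) + 2f(x₁) + 2f(x₂) + ... + f(xₙ)]

x_0 = 2.0000, f(x_0) = 0.200000, coefficient = 1
x_1 = 2.5000, f(x_1) = 0.137931, coefficient = 2
x_2 = 3.0000, f(x_2) = 0.100000, coefficient = 2
x_3 = 3.5000, f(x_3) = 0.075472, coefficient = 2
x_4 = 4.0000, f(x_4) = 0.058824, coefficient = 1

I ≈ (0.500000/2) × 0.885629 = 0.221407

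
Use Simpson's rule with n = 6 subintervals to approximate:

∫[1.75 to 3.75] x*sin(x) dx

f(x) = x*sin(x)
a = 1.75, b = 3.75, n = 6
h = (b - a)/n = 0.333333

Simpson's rule: (h/3)[f(x₀) + 4f(x₁) + 2f(x₂) + ... + f(xₙ)]

x_0 = 1.7500, f(x_0) = 1.721975, coefficient = 1
x_1 = 2.0833, f(x_1) = 1.815632, coefficient = 4
x_2 = 2.4167, f(x_2) = 1.602443, coefficient = 2
x_3 = 2.7500, f(x_3) = 1.049568, coefficient = 4
x_4 = 3.0833, f(x_4) = 0.179531, coefficient = 2
x_5 = 3.4167, f(x_5) = -0.928029, coefficient = 4
x_6 = 3.7500, f(x_6) = -2.143355, coefficient = 1

I ≈ (0.333333/3) × 10.891252 = 1.210139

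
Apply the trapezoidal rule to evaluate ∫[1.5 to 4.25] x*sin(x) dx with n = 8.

f(x) = x*sin(x)
a = 1.5, b = 4.25, n = 8
h = (b - a)/n = 0.343750

Trapezoidal rule: (h/2)[f(x₀) + 2f(x₁) + 2f(x₂) + ... + f(xₙ)]

x_0 = 1.5000, f(x_0) = 1.496242, coefficient = 1
x_1 = 1.8438, f(x_1) = 1.775492, coefficient = 2
x_2 = 2.1875, f(x_2) = 1.784539, coefficient = 2
x_3 = 2.5312, f(x_3) = 1.450782, coefficient = 2
x_4 = 2.8750, f(x_4) = 0.757407, coefficient = 2
x_5 = 3.2188, f(x_5) = -0.248104, coefficient = 2
x_6 = 3.5625, f(x_6) = -1.455598, coefficient = 2
x_7 = 3.9062, f(x_7) = -2.704257, coefficient = 2
x_8 = 4.2500, f(x_8) = -3.803705, coefficient = 1

I ≈ (0.343750/2) × 0.413062 = 0.070995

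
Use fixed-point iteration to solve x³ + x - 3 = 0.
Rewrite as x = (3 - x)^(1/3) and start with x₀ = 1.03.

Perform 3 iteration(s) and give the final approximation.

Equation: x³ + x - 3 = 0
Fixed-point form: x = (3 - x)^(1/3)
x₀ = 1.03

x_1 = g(1.030000) = 1.253590
x_2 = g(1.253590) = 1.204247
x_3 = g(1.204247) = 1.215483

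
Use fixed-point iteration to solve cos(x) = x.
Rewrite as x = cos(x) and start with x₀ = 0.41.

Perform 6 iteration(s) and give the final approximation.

Equation: cos(x) = x
Fixed-point form: x = cos(x)
x₀ = 0.41

x_1 = g(0.410000) = 0.917121
x_2 = g(0.917121) = 0.608108
x_3 = g(0.608108) = 0.820730
x_4 = g(0.820730) = 0.681687
x_5 = g(0.681687) = 0.776511
x_6 = g(0.776511) = 0.713363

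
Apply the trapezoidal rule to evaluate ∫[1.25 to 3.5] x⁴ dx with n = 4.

f(x) = x⁴
a = 1.25, b = 3.5, n = 4
h = (b - a)/n = 0.562500

Trapezoidal rule: (h/2)[f(x₀) + 2f(x₁) + 2f(x₂) + ... + f(xₙ)]

x_0 = 1.2500, f(x_0) = 2.441406, coefficient = 1
x_1 = 1.8125, f(x_1) = 10.792252, coefficient = 2
x_2 = 2.3750, f(x_2) = 31.816650, coefficient = 2
x_3 = 2.9375, f(x_3) = 74.458023, coefficient = 2
x_4 = 3.5000, f(x_4) = 150.062500, coefficient = 1

I ≈ (0.562500/2) × 386.637756 = 108.741869
Exact value: 104.433398
Error: 4.308471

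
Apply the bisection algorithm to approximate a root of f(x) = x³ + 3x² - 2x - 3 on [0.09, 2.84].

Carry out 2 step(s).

f(x) = x³ + 3x² - 2x - 3
Initial interval: [0.09, 2.84]

Iteration 1:
  c_1 = (0.090000 + 2.840000)/2 = 1.465000
  f(c_1) = f(1.465000) = 3.652895
  f(a) × f(c) < 0, new interval: [0.090000, 1.465000]
Iteration 2:
  c_2 = (0.090000 + 1.465000)/2 = 0.777500
  f(c_2) = f(0.777500) = -2.271478
  f(a) × f(c) ≥ 0, new interval: [0.777500, 1.465000]

After 2 iteration(s), the approximation is c_2 = 0.777500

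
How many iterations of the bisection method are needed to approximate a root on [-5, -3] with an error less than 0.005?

We need (b-a)/2^n ≤ 0.005
(-3 - (-5))/2^n ≤ 0.005
2/2^n ≤ 0.005
2^n ≥ 400
n ≥ log₂(400) = 8.64
n ≥ 9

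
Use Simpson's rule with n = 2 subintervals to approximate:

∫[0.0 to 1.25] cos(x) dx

f(x) = cos(x)
a = 0.0, b = 1.25, n = 2
h = (b - a)/n = 0.625000

Simpson's rule: (h/3)[f(x₀) + 4f(x₁) + 2f(x₂) + ... + f(xₙ)]

x_0 = 0.0000, f(x_0) = 1.000000, coefficient = 1
x_1 = 0.6250, f(x_1) = 0.810963, coefficient = 4
x_2 = 1.2500, f(x_2) = 0.315322, coefficient = 1

I ≈ (0.625000/3) × 4.559175 = 0.949828
Exact value: 0.948985
Error: 0.000843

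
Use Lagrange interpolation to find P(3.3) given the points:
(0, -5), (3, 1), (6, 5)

Lagrange interpolation formula:
P(x) = Σ yᵢ × Lᵢ(x)
where Lᵢ(x) = Π_{j≠i} (x - xⱼ)/(xᵢ - xⱼ)

L_0(3.3) = (3.3 - 3)/(0 - 3) × (3.3 - 6)/(0 - 6) = -0.045000
L_1(3.3) = (3.3 - 0)/(3 - 0) × (3.3 - 6)/(3 - 6) = 0.990000
L_2(3.3) = (3.3 - 0)/(6 - 0) × (3.3 - 3)/(6 - 3) = 0.055000

P(3.3) = (-5)×L_0(3.3) + 1×L_1(3.3) + 5×L_2(3.3)
P(3.3) = 1.490000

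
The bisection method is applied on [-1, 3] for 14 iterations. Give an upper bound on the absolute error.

Bisection error bound: |error| ≤ (b-a)/2^n
|error| ≤ (3 - (-1))/2^14 = 4/2^14
|error| ≤ 0.0002441406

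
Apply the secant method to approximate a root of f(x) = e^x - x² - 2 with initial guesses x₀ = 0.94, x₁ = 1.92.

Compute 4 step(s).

f(x) = e^x - x² - 2
x₀ = 0.94, x₁ = 1.92

Secant formula: x_{n+1} = x_n - f(x_n)(x_n - x_{n-1})/(f(x_n) - f(x_{n-1}))

Iteration 1:
  f(0.940000) = -0.323619
  f(1.920000) = 1.134558
  x_2 = 1.920000 - 1.134558×(1.920000 - 0.940000)/(1.134558 - (-0.323619))
       = 1.157495
Iteration 2:
  f(1.920000) = 1.134558
  f(1.157495) = -0.157842
  x_3 = 1.157495 - (-0.157842)×(1.157495 - 1.920000)/(-0.157842 - 1.134558)
       = 1.250620
Iteration 3:
  f(1.157495) = -0.157842
  f(1.250620) = -0.071542
  x_4 = 1.250620 - (-0.071542)×(1.250620 - 1.157495)/(-0.071542 - (-0.157842))
       = 1.327821
Iteration 4:
  f(1.250620) = -0.071542
  f(1.327821) = 0.009705
  x_5 = 1.327821 - 0.009705×(1.327821 - 1.250620)/(0.009705 - (-0.071542))
       = 1.318599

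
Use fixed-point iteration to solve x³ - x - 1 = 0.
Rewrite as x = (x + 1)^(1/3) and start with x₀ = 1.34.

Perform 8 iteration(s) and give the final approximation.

Equation: x³ - x - 1 = 0
Fixed-point form: x = (x + 1)^(1/3)
x₀ = 1.34

x_1 = g(1.340000) = 1.327614
x_2 = g(1.327614) = 1.325268
x_3 = g(1.325268) = 1.324822
x_4 = g(1.324822) = 1.324738
x_5 = g(1.324738) = 1.324722
x_6 = g(1.324722) = 1.324719
x_7 = g(1.324719) = 1.324718
x_8 = g(1.324718) = 1.324718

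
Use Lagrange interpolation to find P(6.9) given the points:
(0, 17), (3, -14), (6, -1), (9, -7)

Lagrange interpolation formula:
P(x) = Σ yᵢ × Lᵢ(x)
where Lᵢ(x) = Π_{j≠i} (x - xⱼ)/(xᵢ - xⱼ)

L_0(6.9) = (6.9 - 3)/(0 - 3) × (6.9 - 6)/(0 - 6) × (6.9 - 9)/(0 - 9) = 0.045500
L_1(6.9) = (6.9 - 0)/(3 - 0) × (6.9 - 6)/(3 - 6) × (6.9 - 9)/(3 - 9) = -0.241500
L_2(6.9) = (6.9 - 0)/(6 - 0) × (6.9 - 3)/(6 - 3) × (6.9 - 9)/(6 - 9) = 1.046500
L_3(6.9) = (6.9 - 0)/(9 - 0) × (6.9 - 3)/(9 - 3) × (6.9 - 6)/(9 - 6) = 0.149500

P(6.9) = 17×L_0(6.9) + (-14)×L_1(6.9) + (-1)×L_2(6.9) + (-7)×L_3(6.9)
P(6.9) = 2.061500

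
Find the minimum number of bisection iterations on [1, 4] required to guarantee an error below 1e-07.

We need (b-a)/2^n ≤ 1e-07
(4 - 1)/2^n ≤ 1e-07
3/2^n ≤ 1e-07
2^n ≥ 30000000
n ≥ log₂(30000000) = 24.84
n ≥ 25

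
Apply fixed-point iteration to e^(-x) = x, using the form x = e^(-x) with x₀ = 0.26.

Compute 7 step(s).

Equation: e^(-x) = x
Fixed-point form: x = e^(-x)
x₀ = 0.26

x_1 = g(0.260000) = 0.771052
x_2 = g(0.771052) = 0.462526
x_3 = g(0.462526) = 0.629691
x_4 = g(0.629691) = 0.532757
x_5 = g(0.532757) = 0.586985
x_6 = g(0.586985) = 0.556001
x_7 = g(0.556001) = 0.573498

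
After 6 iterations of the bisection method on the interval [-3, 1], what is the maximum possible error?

Bisection error bound: |error| ≤ (b-a)/2^n
|error| ≤ (1 - (-3))/2^6 = 4/2^6
|error| ≤ 0.0625000000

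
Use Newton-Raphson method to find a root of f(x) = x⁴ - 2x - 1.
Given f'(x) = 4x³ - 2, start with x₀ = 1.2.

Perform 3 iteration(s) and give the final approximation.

f(x) = x⁴ - 2x - 1
f'(x) = 4x³ - 2
x₀ = 1.2

Newton-Raphson formula: x_{n+1} = x_n - f(x_n)/f'(x_n)

Iteration 1:
  f(1.200000) = -1.326400
  f'(1.200000) = 4.912000
  x_1 = 1.200000 - (-1.326400)/4.912000 = 1.470033
Iteration 2:
  f(1.470033) = 0.729838
  f'(1.470033) = 10.706937
  x_2 = 1.470033 - 0.729838/10.706937 = 1.401868
Iteration 3:
  f(1.401868) = 0.058405
  f'(1.401868) = 9.019986
  x_3 = 1.401868 - 0.058405/9.019986 = 1.395393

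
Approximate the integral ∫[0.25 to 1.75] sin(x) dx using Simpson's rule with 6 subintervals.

f(x) = sin(x)
a = 0.25, b = 1.75, n = 6
h = (b - a)/n = 0.250000

Simpson's rule: (h/3)[f(x₀) + 4f(x₁) + 2f(x₂) + ... + f(xₙ)]

x_0 = 0.2500, f(x_0) = 0.247404, coefficient = 1
x_1 = 0.5000, f(x_1) = 0.479426, coefficient = 4
x_2 = 0.7500, f(x_2) = 0.681639, coefficient = 2
x_3 = 1.0000, f(x_3) = 0.841471, coefficient = 4
x_4 = 1.2500, f(x_4) = 0.948985, coefficient = 2
x_5 = 1.5000, f(x_5) = 0.997495, coefficient = 4
x_6 = 1.7500, f(x_6) = 0.983986, coefficient = 1

I ≈ (0.250000/3) × 13.766203 = 1.147184
Exact value: 1.147158
Error: 0.000025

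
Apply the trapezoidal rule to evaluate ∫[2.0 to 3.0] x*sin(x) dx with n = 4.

f(x) = x*sin(x)
a = 2.0, b = 3.0, n = 4
h = (b - a)/n = 0.250000

Trapezoidal rule: (h/2)[f(x₀) + 2f(x₁) + 2f(x₂) + ... + f(xₙ)]

x_0 = 2.0000, f(x_0) = 1.818595, coefficient = 1
x_1 = 2.2500, f(x_1) = 1.750665, coefficient = 2
x_2 = 2.5000, f(x_2) = 1.496180, coefficient = 2
x_3 = 2.7500, f(x_3) = 1.049568, coefficient = 2
x_4 = 3.0000, f(x_4) = 0.423360, coefficient = 1

I ≈ (0.250000/2) × 10.834780 = 1.354348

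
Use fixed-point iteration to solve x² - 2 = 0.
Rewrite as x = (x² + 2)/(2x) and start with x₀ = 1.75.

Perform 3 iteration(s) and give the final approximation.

Equation: x² - 2 = 0
Fixed-point form: x = (x² + 2)/(2x)
x₀ = 1.75

x_1 = g(1.750000) = 1.446429
x_2 = g(1.446429) = 1.414572
x_3 = g(1.414572) = 1.414214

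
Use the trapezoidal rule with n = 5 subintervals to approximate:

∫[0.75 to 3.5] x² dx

f(x) = x²
a = 0.75, b = 3.5, n = 5
h = (b - a)/n = 0.550000

Trapezoidal rule: (h/2)[f(x₀) + 2f(x₁) + 2f(x₂) + ... + f(xₙ)]

x_0 = 0.7500, f(x_0) = 0.562500, coefficient = 1
x_1 = 1.3000, f(x_1) = 1.690000, coefficient = 2
x_2 = 1.8500, f(x_2) = 3.422500, coefficient = 2
x_3 = 2.4000, f(x_3) = 5.760000, coefficient = 2
x_4 = 2.9500, f(x_4) = 8.702500, coefficient = 2
x_5 = 3.5000, f(x_5) = 12.250000, coefficient = 1

I ≈ (0.550000/2) × 51.962500 = 14.289688
Exact value: 14.151042
Error: 0.138646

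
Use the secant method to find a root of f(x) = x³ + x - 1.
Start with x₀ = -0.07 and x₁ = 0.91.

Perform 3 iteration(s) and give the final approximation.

f(x) = x³ + x - 1
x₀ = -0.07, x₁ = 0.91

Secant formula: x_{n+1} = x_n - f(x_n)(x_n - x_{n-1})/(f(x_n) - f(x_{n-1}))

Iteration 1:
  f(-0.070000) = -1.070343
  f(0.910000) = 0.663571
  x_2 = 0.910000 - 0.663571×(0.910000 - (-0.070000))/(0.663571 - (-1.070343))
       = 0.534953
Iteration 2:
  f(0.910000) = 0.663571
  f(0.534953) = -0.311957
  x_3 = 0.534953 - (-0.311957)×(0.534953 - 0.910000)/(-0.311957 - 0.663571)
       = 0.654887
Iteration 3:
  f(0.534953) = -0.311957
  f(0.654887) = -0.064248
  x_4 = 0.654887 - (-0.064248)×(0.654887 - 0.534953)/(-0.064248 - (-0.311957))
       = 0.685994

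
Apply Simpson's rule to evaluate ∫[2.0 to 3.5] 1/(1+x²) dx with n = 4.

f(x) = 1/(1+x²)
a = 2.0, b = 3.5, n = 4
h = (b - a)/n = 0.375000

Simpson's rule: (h/3)[f(x₀) + 4f(x₁) + 2f(x₂) + ... + f(xₙ)]

x_0 = 2.0000, f(x_0) = 0.200000, coefficient = 1
x_1 = 2.3750, f(x_1) = 0.150588, coefficient = 4
x_2 = 2.7500, f(x_2) = 0.116788, coefficient = 2
x_3 = 3.1250, f(x_3) = 0.092888, coefficient = 4
x_4 = 3.5000, f(x_4) = 0.075472, coefficient = 1

I ≈ (0.375000/3) × 1.482954 = 0.185369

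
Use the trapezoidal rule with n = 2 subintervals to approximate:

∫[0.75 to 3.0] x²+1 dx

f(x) = x²+1
a = 0.75, b = 3.0, n = 2
h = (b - a)/n = 1.125000

Trapezoidal rule: (h/2)[f(x₀) + 2f(x₁) + 2f(x₂) + ... + f(xₙ)]

x_0 = 0.7500, f(x_0) = 1.562500, coefficient = 1
x_1 = 1.8750, f(x_1) = 4.515625, coefficient = 2
x_2 = 3.0000, f(x_2) = 10.000000, coefficient = 1

I ≈ (1.125000/2) × 20.593750 = 11.583984
Exact value: 11.109375
Error: 0.474609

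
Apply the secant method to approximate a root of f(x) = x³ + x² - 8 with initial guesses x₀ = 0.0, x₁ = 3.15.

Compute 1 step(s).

f(x) = x³ + x² - 8
x₀ = 0.0, x₁ = 3.15

Secant formula: x_{n+1} = x_n - f(x_n)(x_n - x_{n-1})/(f(x_n) - f(x_{n-1}))

Iteration 1:
  f(0.000000) = -8.000000
  f(3.150000) = 33.178375
  x_2 = 3.150000 - 33.178375×(3.150000 - 0.000000)/(33.178375 - (-8.000000))
       = 0.611972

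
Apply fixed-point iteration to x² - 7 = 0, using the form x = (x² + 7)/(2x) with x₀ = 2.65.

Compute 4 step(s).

Equation: x² - 7 = 0
Fixed-point form: x = (x² + 7)/(2x)
x₀ = 2.65

x_1 = g(2.650000) = 2.645755
x_2 = g(2.645755) = 2.645751
x_3 = g(2.645751) = 2.645751
x_4 = g(2.645751) = 2.645751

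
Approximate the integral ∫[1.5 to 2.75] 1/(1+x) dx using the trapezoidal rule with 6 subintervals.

f(x) = 1/(1+x)
a = 1.5, b = 2.75, n = 6
h = (b - a)/n = 0.208333

Trapezoidal rule: (h/2)[f(x₀) + 2f(x₁) + 2f(x₂) + ... + f(xₙ)]

x_0 = 1.5000, f(x_0) = 0.400000, coefficient = 1
x_1 = 1.7083, f(x_1) = 0.369231, coefficient = 2
x_2 = 1.9167, f(x_2) = 0.342857, coefficient = 2
x_3 = 2.1250, f(x_3) = 0.320000, coefficient = 2
x_4 = 2.3333, f(x_4) = 0.300000, coefficient = 2
x_5 = 2.5417, f(x_5) = 0.282353, coefficient = 2
x_6 = 2.7500, f(x_6) = 0.266667, coefficient = 1

I ≈ (0.208333/2) × 3.895548 = 0.405786
Exact value: 0.405465
Error: 0.000321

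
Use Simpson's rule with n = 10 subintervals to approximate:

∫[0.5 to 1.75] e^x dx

f(x) = e^x
a = 0.5, b = 1.75, n = 10
h = (b - a)/n = 0.125000

Simpson's rule: (h/3)[f(x₀) + 4f(x₁) + 2f(x₂) + ... + f(xₙ)]

x_0 = 0.5000, f(x_0) = 1.648721, coefficient = 1
x_1 = 0.6250, f(x_1) = 1.868246, coefficient = 4
x_2 = 0.7500, f(x_2) = 2.117000, coefficient = 2
x_3 = 0.8750, f(x_3) = 2.398875, coefficient = 4
x_4 = 1.0000, f(x_4) = 2.718282, coefficient = 2
x_5 = 1.1250, f(x_5) = 3.080217, coefficient = 4
x_6 = 1.2500, f(x_6) = 3.490343, coefficient = 2
x_7 = 1.3750, f(x_7) = 3.955077, coefficient = 4
x_8 = 1.5000, f(x_8) = 4.481689, coefficient = 2
x_9 = 1.6250, f(x_9) = 5.078419, coefficient = 4
x_10 = 1.7500, f(x_10) = 5.754603, coefficient = 1

I ≈ (0.125000/3) × 98.541287 = 4.105887
Exact value: 4.105881
Error: 0.000006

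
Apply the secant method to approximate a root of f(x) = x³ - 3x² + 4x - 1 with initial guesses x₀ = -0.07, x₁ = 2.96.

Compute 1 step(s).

f(x) = x³ - 3x² + 4x - 1
x₀ = -0.07, x₁ = 2.96

Secant formula: x_{n+1} = x_n - f(x_n)(x_n - x_{n-1})/(f(x_n) - f(x_{n-1}))

Iteration 1:
  f(-0.070000) = -1.295043
  f(2.960000) = 10.489536
  x_2 = 2.960000 - 10.489536×(2.960000 - (-0.070000))/(10.489536 - (-1.295043))
       = 0.262976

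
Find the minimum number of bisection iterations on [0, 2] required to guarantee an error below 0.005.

We need (b-a)/2^n ≤ 0.005
(2 - 0)/2^n ≤ 0.005
2/2^n ≤ 0.005
2^n ≥ 400
n ≥ log₂(400) = 8.64
n ≥ 9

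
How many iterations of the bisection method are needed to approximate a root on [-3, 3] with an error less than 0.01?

We need (b-a)/2^n ≤ 0.01
(3 - (-3))/2^n ≤ 0.01
6/2^n ≤ 0.01
2^n ≥ 600
n ≥ log₂(600) = 9.23
n ≥ 10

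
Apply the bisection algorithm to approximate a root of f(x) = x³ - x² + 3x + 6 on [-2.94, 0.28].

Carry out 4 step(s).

f(x) = x³ - x² + 3x + 6
Initial interval: [-2.94, 0.28]

Iteration 1:
  c_1 = (-2.940000 + 0.280000)/2 = -1.330000
  f(c_1) = f(-1.330000) = -2.111537
  f(a) × f(c) ≥ 0, new interval: [-1.330000, 0.280000]
Iteration 2:
  c_2 = (-1.330000 + 0.280000)/2 = -0.525000
  f(c_2) = f(-0.525000) = 4.004672
  f(a) × f(c) < 0, new interval: [-1.330000, -0.525000]
Iteration 3:
  c_3 = (-1.330000 + (-0.525000))/2 = -0.927500
  f(c_3) = f(-0.927500) = 1.559356
  f(a) × f(c) < 0, new interval: [-1.330000, -0.927500]
Iteration 4:
  c_4 = (-1.330000 + (-0.927500))/2 = -1.128750
  f(c_4) = f(-1.128750) = -0.098440
  f(a) × f(c) ≥ 0, new interval: [-1.128750, -0.927500]

After 4 iteration(s), the approximation is c_4 = -1.128750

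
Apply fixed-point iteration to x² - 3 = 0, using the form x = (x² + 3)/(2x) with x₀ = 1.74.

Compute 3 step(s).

Equation: x² - 3 = 0
Fixed-point form: x = (x² + 3)/(2x)
x₀ = 1.74

x_1 = g(1.740000) = 1.732069
x_2 = g(1.732069) = 1.732051
x_3 = g(1.732051) = 1.732051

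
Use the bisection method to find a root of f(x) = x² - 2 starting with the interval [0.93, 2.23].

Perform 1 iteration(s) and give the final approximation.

f(x) = x² - 2
Initial interval: [0.93, 2.23]

Iteration 1:
  c_1 = (0.930000 + 2.230000)/2 = 1.580000
  f(c_1) = f(1.580000) = 0.496400
  f(a) × f(c) < 0, new interval: [0.930000, 1.580000]

After 1 iteration(s), the approximation is c_1 = 1.580000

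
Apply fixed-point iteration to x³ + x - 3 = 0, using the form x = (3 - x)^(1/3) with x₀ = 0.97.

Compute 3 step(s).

Equation: x³ + x - 3 = 0
Fixed-point form: x = (3 - x)^(1/3)
x₀ = 0.97

x_1 = g(0.970000) = 1.266189
x_2 = g(1.266189) = 1.201344
x_3 = g(1.201344) = 1.216138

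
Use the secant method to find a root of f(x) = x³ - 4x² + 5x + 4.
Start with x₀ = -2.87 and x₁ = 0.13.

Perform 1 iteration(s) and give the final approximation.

f(x) = x³ - 4x² + 5x + 4
x₀ = -2.87, x₁ = 0.13

Secant formula: x_{n+1} = x_n - f(x_n)(x_n - x_{n-1})/(f(x_n) - f(x_{n-1}))

Iteration 1:
  f(-2.870000) = -66.937503
  f(0.130000) = 4.584597
  x_2 = 0.130000 - 4.584597×(0.130000 - (-2.870000))/(4.584597 - (-66.937503))
       = -0.062301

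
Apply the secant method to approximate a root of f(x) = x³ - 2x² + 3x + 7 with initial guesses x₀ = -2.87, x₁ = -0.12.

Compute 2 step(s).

f(x) = x³ - 2x² + 3x + 7
x₀ = -2.87, x₁ = -0.12

Secant formula: x_{n+1} = x_n - f(x_n)(x_n - x_{n-1})/(f(x_n) - f(x_{n-1}))

Iteration 1:
  f(-2.870000) = -41.723703
  f(-0.120000) = 6.609472
  x_2 = -0.120000 - 6.609472×(-0.120000 - (-2.870000))/(6.609472 - (-41.723703))
       = -0.496057
Iteration 2:
  f(-0.120000) = 6.609472
  f(-0.496057) = 4.897616
  x_3 = -0.496057 - 4.897616×(-0.496057 - (-0.120000))/(4.897616 - 6.609472)
       = -1.571956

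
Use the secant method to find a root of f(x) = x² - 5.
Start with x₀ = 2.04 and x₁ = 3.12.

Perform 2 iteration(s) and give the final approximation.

f(x) = x² - 5
x₀ = 2.04, x₁ = 3.12

Secant formula: x_{n+1} = x_n - f(x_n)(x_n - x_{n-1})/(f(x_n) - f(x_{n-1}))

Iteration 1:
  f(2.040000) = -0.838400
  f(3.120000) = 4.734400
  x_2 = 3.120000 - 4.734400×(3.120000 - 2.040000)/(4.734400 - (-0.838400))
       = 2.202481
Iteration 2:
  f(3.120000) = 4.734400
  f(2.202481) = -0.149079
  x_3 = 2.202481 - (-0.149079)×(2.202481 - 3.120000)/(-0.149079 - 4.734400)
       = 2.230490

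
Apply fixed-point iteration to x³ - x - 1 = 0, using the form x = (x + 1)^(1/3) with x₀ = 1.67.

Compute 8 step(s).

Equation: x³ - x - 1 = 0
Fixed-point form: x = (x + 1)^(1/3)
x₀ = 1.67

x_1 = g(1.670000) = 1.387300
x_2 = g(1.387300) = 1.336500
x_3 = g(1.336500) = 1.326952
x_4 = g(1.326952) = 1.325142
x_5 = g(1.325142) = 1.324799
x_6 = g(1.324799) = 1.324733
x_7 = g(1.324733) = 1.324721
x_8 = g(1.324721) = 1.324719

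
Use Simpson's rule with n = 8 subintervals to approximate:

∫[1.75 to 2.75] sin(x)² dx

f(x) = sin(x)²
a = 1.75, b = 2.75, n = 8
h = (b - a)/n = 0.125000

Simpson's rule: (h/3)[f(x₀) + 4f(x₁) + 2f(x₂) + ... + f(xₙ)]

x_0 = 1.7500, f(x_0) = 0.968228, coefficient = 1
x_1 = 1.8750, f(x_1) = 0.910280, coefficient = 4
x_2 = 2.0000, f(x_2) = 0.826822, coefficient = 2
x_3 = 2.1250, f(x_3) = 0.723044, coefficient = 4
x_4 = 2.2500, f(x_4) = 0.605398, coefficient = 2
x_5 = 2.3750, f(x_5) = 0.481199, coefficient = 4
x_6 = 2.5000, f(x_6) = 0.358169, coefficient = 2
x_7 = 2.6250, f(x_7) = 0.243957, coefficient = 4
x_8 = 2.7500, f(x_8) = 0.145665, coefficient = 1

I ≈ (0.125000/3) × 14.128589 = 0.588691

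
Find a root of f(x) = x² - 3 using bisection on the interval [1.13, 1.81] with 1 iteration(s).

f(x) = x² - 3
Initial interval: [1.13, 1.81]

Iteration 1:
  c_1 = (1.130000 + 1.810000)/2 = 1.470000
  f(c_1) = f(1.470000) = -0.839100
  f(a) × f(c) ≥ 0, new interval: [1.470000, 1.810000]

After 1 iteration(s), the approximation is c_1 = 1.470000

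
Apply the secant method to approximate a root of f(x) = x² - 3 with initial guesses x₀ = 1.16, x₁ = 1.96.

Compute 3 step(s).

f(x) = x² - 3
x₀ = 1.16, x₁ = 1.96

Secant formula: x_{n+1} = x_n - f(x_n)(x_n - x_{n-1})/(f(x_n) - f(x_{n-1}))

Iteration 1:
  f(1.160000) = -1.654400
  f(1.960000) = 0.841600
  x_2 = 1.960000 - 0.841600×(1.960000 - 1.160000)/(0.841600 - (-1.654400))
       = 1.690256
Iteration 2:
  f(1.960000) = 0.841600
  f(1.690256) = -0.143033
  x_3 = 1.690256 - (-0.143033)×(1.690256 - 1.960000)/(-0.143033 - 0.841600)
       = 1.729441
Iteration 3:
  f(1.690256) = -0.143033
  f(1.729441) = -0.009034
  x_4 = 1.729441 - (-0.009034)×(1.729441 - 1.690256)/(-0.009034 - (-0.143033))
       = 1.732083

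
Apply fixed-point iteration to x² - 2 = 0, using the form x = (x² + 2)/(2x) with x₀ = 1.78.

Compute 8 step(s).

Equation: x² - 2 = 0
Fixed-point form: x = (x² + 2)/(2x)
x₀ = 1.78

x_1 = g(1.780000) = 1.451798
x_2 = g(1.451798) = 1.414700
x_3 = g(1.414700) = 1.414214
x_4 = g(1.414214) = 1.414214
x_5 = g(1.414214) = 1.414214
x_6 = g(1.414214) = 1.414214
x_7 = g(1.414214) = 1.414214
x_8 = g(1.414214) = 1.414214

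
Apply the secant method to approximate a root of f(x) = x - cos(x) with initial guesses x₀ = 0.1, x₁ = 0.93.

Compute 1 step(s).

f(x) = x - cos(x)
x₀ = 0.1, x₁ = 0.93

Secant formula: x_{n+1} = x_n - f(x_n)(x_n - x_{n-1})/(f(x_n) - f(x_{n-1}))

Iteration 1:
  f(0.100000) = -0.895004
  f(0.930000) = 0.332166
  x_2 = 0.930000 - 0.332166×(0.930000 - 0.100000)/(0.332166 - (-0.895004))
       = 0.705339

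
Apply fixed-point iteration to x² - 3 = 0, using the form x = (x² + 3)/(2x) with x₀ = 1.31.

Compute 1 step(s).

Equation: x² - 3 = 0
Fixed-point form: x = (x² + 3)/(2x)
x₀ = 1.31

x_1 = g(1.310000) = 1.800038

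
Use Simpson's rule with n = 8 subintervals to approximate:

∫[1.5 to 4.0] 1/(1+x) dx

f(x) = 1/(1+x)
a = 1.5, b = 4.0, n = 8
h = (b - a)/n = 0.312500

Simpson's rule: (h/3)[f(x₀) + 4f(x₁) + 2f(x₂) + ... + f(xₙ)]

x_0 = 1.5000, f(x_0) = 0.400000, coefficient = 1
x_1 = 1.8125, f(x_1) = 0.355556, coefficient = 4
x_2 = 2.1250, f(x_2) = 0.320000, coefficient = 2
x_3 = 2.4375, f(x_3) = 0.290909, coefficient = 4
x_4 = 2.7500, f(x_4) = 0.266667, coefficient = 2
x_5 = 3.0625, f(x_5) = 0.246154, coefficient = 4
x_6 = 3.3750, f(x_6) = 0.228571, coefficient = 2
x_7 = 3.6875, f(x_7) = 0.213333, coefficient = 4
x_8 = 4.0000, f(x_8) = 0.200000, coefficient = 1

I ≈ (0.312500/3) × 6.654283 = 0.693155
Exact value: 0.693147
Error: 0.000007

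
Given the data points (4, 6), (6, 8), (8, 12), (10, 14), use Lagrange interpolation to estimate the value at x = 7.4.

Lagrange interpolation formula:
P(x) = Σ yᵢ × Lᵢ(x)
where Lᵢ(x) = Π_{j≠i} (x - xⱼ)/(xᵢ - xⱼ)

L_0(7.4) = (7.4 - 6)/(4 - 6) × (7.4 - 8)/(4 - 8) × (7.4 - 10)/(4 - 10) = -0.045500
L_1(7.4) = (7.4 - 4)/(6 - 4) × (7.4 - 8)/(6 - 8) × (7.4 - 10)/(6 - 10) = 0.331500
L_2(7.4) = (7.4 - 4)/(8 - 4) × (7.4 - 6)/(8 - 6) × (7.4 - 10)/(8 - 10) = 0.773500
L_3(7.4) = (7.4 - 4)/(10 - 4) × (7.4 - 6)/(10 - 6) × (7.4 - 8)/(10 - 8) = -0.059500

P(7.4) = 6×L_0(7.4) + 8×L_1(7.4) + 12×L_2(7.4) + 14×L_3(7.4)
P(7.4) = 10.828000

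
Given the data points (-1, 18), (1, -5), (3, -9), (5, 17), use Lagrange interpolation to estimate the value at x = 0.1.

Lagrange interpolation formula:
P(x) = Σ yᵢ × Lᵢ(x)
where Lᵢ(x) = Π_{j≠i} (x - xⱼ)/(xᵢ - xⱼ)

L_0(0.1) = (0.1 - 1)/(-1 - 1) × (0.1 - 3)/(-1 - 3) × (0.1 - 5)/(-1 - 5) = 0.266437
L_1(0.1) = (0.1 - (-1))/(1 - (-1)) × (0.1 - 3)/(1 - 3) × (0.1 - 5)/(1 - 5) = 0.976938
L_2(0.1) = (0.1 - (-1))/(3 - (-1)) × (0.1 - 1)/(3 - 1) × (0.1 - 5)/(3 - 5) = -0.303188
L_3(0.1) = (0.1 - (-1))/(5 - (-1)) × (0.1 - 1)/(5 - 1) × (0.1 - 3)/(5 - 3) = 0.059812

P(0.1) = 18×L_0(0.1) + (-5)×L_1(0.1) + (-9)×L_2(0.1) + 17×L_3(0.1)
P(0.1) = 3.656687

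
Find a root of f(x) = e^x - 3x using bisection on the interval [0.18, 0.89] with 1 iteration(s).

f(x) = e^x - 3x
Initial interval: [0.18, 0.89]

Iteration 1:
  c_1 = (0.180000 + 0.890000)/2 = 0.535000
  f(c_1) = f(0.535000) = 0.102448
  f(a) × f(c) ≥ 0, new interval: [0.535000, 0.890000]

After 1 iteration(s), the approximation is c_1 = 0.535000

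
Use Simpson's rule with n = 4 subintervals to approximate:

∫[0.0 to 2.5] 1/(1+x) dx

f(x) = 1/(1+x)
a = 0.0, b = 2.5, n = 4
h = (b - a)/n = 0.625000

Simpson's rule: (h/3)[f(x₀) + 4f(x₁) + 2f(x₂) + ... + f(xₙ)]

x_0 = 0.0000, f(x_0) = 1.000000, coefficient = 1
x_1 = 0.6250, f(x_1) = 0.615385, coefficient = 4
x_2 = 1.2500, f(x_2) = 0.444444, coefficient = 2
x_3 = 1.8750, f(x_3) = 0.347826, coefficient = 4
x_4 = 2.5000, f(x_4) = 0.285714, coefficient = 1

I ≈ (0.625000/3) × 6.027446 = 1.255718
Exact value: 1.252763
Error: 0.002955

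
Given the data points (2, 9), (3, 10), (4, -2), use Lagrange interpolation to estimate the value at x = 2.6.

Lagrange interpolation formula:
P(x) = Σ yᵢ × Lᵢ(x)
where Lᵢ(x) = Π_{j≠i} (x - xⱼ)/(xᵢ - xⱼ)

L_0(2.6) = (2.6 - 3)/(2 - 3) × (2.6 - 4)/(2 - 4) = 0.280000
L_1(2.6) = (2.6 - 2)/(3 - 2) × (2.6 - 4)/(3 - 4) = 0.840000
L_2(2.6) = (2.6 - 2)/(4 - 2) × (2.6 - 3)/(4 - 3) = -0.120000

P(2.6) = 9×L_0(2.6) + 10×L_1(2.6) + (-2)×L_2(2.6)
P(2.6) = 11.160000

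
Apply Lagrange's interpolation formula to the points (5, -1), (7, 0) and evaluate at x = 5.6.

Lagrange interpolation formula:
P(x) = Σ yᵢ × Lᵢ(x)
where Lᵢ(x) = Π_{j≠i} (x - xⱼ)/(xᵢ - xⱼ)

L_0(5.6) = (5.6 - 7)/(5 - 7) = 0.700000
L_1(5.6) = (5.6 - 5)/(7 - 5) = 0.300000

P(5.6) = (-1)×L_0(5.6) + 0×L_1(5.6)
P(5.6) = -0.700000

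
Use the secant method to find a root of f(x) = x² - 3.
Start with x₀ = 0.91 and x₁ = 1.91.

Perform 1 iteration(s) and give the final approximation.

f(x) = x² - 3
x₀ = 0.91, x₁ = 1.91

Secant formula: x_{n+1} = x_n - f(x_n)(x_n - x_{n-1})/(f(x_n) - f(x_{n-1}))

Iteration 1:
  f(0.910000) = -2.171900
  f(1.910000) = 0.648100
  x_2 = 1.910000 - 0.648100×(1.910000 - 0.910000)/(0.648100 - (-2.171900))
       = 1.680177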